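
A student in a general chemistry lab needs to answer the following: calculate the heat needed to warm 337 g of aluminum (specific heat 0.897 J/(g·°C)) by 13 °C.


q = mcΔT = 337 × 0.897 × 13
= 3929.76 J

3929.76 J


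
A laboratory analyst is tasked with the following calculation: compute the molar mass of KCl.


M(KCl) = 1×39.1 + 1×35.45
= 39.1 + 35.45
= 74.55 g/mol

74.55 g/mol


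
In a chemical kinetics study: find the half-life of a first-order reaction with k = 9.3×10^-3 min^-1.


t½ = ln2/k = 0.693147/(9.3×10^-3 min^-1)
= 74.53 min

74.53 min


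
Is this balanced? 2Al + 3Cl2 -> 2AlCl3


Equation: 2Al + 3Cl2 -> 2AlCl3
Check atoms: Al: 2=2, Cl: 6=6
Balanced

Yes, balanced


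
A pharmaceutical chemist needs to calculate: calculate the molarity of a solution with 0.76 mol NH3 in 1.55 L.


M = n/V = 0.76/1.55 = 0.490 mol/L

0.490 M


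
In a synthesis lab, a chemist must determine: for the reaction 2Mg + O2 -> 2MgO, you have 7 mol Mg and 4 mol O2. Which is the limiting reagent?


Mole ratio available / coefficient:
  Mg: 7/2 = 3.500
  O2: 4/1 = 4.000
Smaller ratio is limiting.

Mg


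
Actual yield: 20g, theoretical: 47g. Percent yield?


% yield = actual/theoretical × 100
= 20/47 × 100
= 42.55%

42.55%


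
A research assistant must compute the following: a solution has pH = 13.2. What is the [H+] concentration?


[H+] = 10^(-pH) = 10^(-13.2)
= 6.31×10^-14 M

6.31×10^-14 M


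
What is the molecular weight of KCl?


M(KCl) = 1×39.1 + 1×35.45
= 39.1 + 35.45
= 74.55 g/mol

74.55 g/mol


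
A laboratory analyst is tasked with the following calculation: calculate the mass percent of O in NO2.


M(NO2) = 1×14.01 + 2×16.0 = 46.01 g/mol
Mass of O = 2 × 16.0 = 32.00 g/mol
% O = 32.00/46.01 × 100 = 69.55%

69.55%


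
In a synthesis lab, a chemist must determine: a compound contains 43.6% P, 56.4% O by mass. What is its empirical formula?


Assume 100 g sample. Moles of each element:
  P: 43.6/30.97 = 1.408 mol
  O: 56.4/16.0 = 3.525 mol
Divide by smallest (1.408):
  P: 1.408/1.408 = 1.0
  O: 3.525/1.408 = 2.5
Multiply all ratios by 2 to obtain whole numbers.
Empirical formula: P2O5

P2O5


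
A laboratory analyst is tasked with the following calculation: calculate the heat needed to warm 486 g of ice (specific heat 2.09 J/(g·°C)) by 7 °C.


q = mcΔT = 486 × 2.09 × 7
= 7110.18 J

7110.18 J


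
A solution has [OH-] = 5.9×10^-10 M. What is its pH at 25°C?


pOH = -log10([OH-]) = -log10(5.9×10^-10)
= 10 - log10(5.9) = 9.23
pH = 14 - pOH = 14 - 9.23 = 4.77

4.77


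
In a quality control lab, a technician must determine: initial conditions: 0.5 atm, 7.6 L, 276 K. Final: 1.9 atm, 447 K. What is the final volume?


P1V1/T1 = P2V2/T2
V2 = P1V1T2/(T1P2)
= 0.5×7.6×447/(276×1.9)
= 3.239 L

3.239 L


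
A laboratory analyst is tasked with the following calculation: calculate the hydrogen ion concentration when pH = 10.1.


[H+] = 10^(-pH) = 10^(-10.1)
= 7.94×10^-11 M

7.94×10^-11 M


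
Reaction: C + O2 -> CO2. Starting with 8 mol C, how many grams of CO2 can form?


Mole ratio CO2:C = 1:1
n(CO2) = 8 × 1/1 = 8.000 mol
mass = 8.000 × 44.01 = 352.08 g

352.08 g


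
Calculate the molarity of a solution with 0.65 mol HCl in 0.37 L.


M = n/V = 0.65/0.37 = 1.757 mol/L

1.757 M


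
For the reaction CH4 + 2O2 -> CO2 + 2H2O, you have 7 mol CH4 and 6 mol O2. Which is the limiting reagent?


Mole ratio available / coefficient:
  CH4: 7/1 = 7.000
  O2: 6/2 = 3.000
Smaller ratio is limiting.

O2


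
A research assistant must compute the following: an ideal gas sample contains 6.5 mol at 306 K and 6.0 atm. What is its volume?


PV = nRT  (R = 0.08206 L·atm/(mol·K))
V = nRT/P = 6.5×0.08206×306/6.0
= 27.203 L

27.203 L


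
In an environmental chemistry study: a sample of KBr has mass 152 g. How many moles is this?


M(KBr) = 119.0 g/mol
n = mass/M = 152/119.0 = 1.2773 mol

1.2773 mol


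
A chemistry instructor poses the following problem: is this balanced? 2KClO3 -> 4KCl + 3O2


Equation: 2KClO3 -> 4KCl + 3O2
Check atoms: Cl: 2≠4, K: 2≠4, O: 6=6
Not balanced

No, not balanced


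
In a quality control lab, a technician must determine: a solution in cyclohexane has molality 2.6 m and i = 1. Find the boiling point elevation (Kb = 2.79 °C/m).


ΔTb = Kb × m × i
= 2.79 × 2.6 × 1
= 7.254 °C

7.254 °C


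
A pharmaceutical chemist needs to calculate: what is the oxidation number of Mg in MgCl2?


Group 2 metal: +2
Oxidation number: +2

+2


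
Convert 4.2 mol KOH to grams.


M(KOH) = 56.11 g/mol
mass = n × M = 4.2 × 56.11 = 235.66 g

235.66 g


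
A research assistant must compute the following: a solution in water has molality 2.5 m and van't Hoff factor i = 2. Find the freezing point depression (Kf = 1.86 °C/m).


ΔTf = Kf × m × i
= 1.86 × 2.5 × 2
= 9.3 °C

9.3 °C


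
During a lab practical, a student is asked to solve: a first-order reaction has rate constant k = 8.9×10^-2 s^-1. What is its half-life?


t½ = ln2/k = 0.693147/(8.9×10^-2 s^-1)
= 7.788 s

7.788 s


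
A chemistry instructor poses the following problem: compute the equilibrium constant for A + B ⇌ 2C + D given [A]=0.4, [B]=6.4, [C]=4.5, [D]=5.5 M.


Kc = [C]^2[D]/([A][B])
= (4.5^2 × 5.5^1)/(0.4^1 × 6.4^1)
= 111.375/2.56
= 43.51

43.51


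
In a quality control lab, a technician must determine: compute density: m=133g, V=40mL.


ρ = mass/volume
= 133/40
= 3.325 g/mL

3.325 g/mL


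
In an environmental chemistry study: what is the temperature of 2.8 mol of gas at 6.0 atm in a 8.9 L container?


PV = nRT  (R = 0.08206 L·atm/(mol·K))
T = PV/(nR) = 6.0×8.9/(2.8×0.08206)
= 53.40/0.229768
= 232.41 K

232.41 K


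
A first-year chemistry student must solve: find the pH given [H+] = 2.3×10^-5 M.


pH = -log10([H+]) = -log10(2.3×10^-5)
= 5 - log10(2.3)
= 5 - 0.36
= 4.64

4.64


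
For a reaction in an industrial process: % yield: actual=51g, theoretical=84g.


% yield = actual/theoretical × 100
= 51/84 × 100
= 60.71%

60.71%


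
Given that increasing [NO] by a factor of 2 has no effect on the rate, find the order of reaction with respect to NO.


rate ∝ [NO]^n
rate ∝ [NO]^0
Order in NO: 0

0


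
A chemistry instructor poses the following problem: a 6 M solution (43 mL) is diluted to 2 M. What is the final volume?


C1V1 = C2V2
6 × 43 = 2 × V2
V2 = 258/2 = 129.0 mL

129.0 mL


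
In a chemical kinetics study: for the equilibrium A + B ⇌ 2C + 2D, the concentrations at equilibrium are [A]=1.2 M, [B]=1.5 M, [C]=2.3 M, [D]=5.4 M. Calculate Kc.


Kc = [C]^2[D]^2/([A][B])
= (2.3^2 × 5.4^2)/(1.2^1 × 1.5^1)
= 154.2564/1.8
= 85.70

85.70


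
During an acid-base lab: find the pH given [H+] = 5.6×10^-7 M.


pH = -log10([H+]) = -log10(5.6×10^-7)
= 7 - log10(5.6)
= 7 - 0.75
= 6.25

6.25


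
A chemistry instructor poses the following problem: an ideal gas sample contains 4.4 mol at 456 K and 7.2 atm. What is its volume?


PV = nRT  (R = 0.08206 L·atm/(mol·K))
V = nRT/P = 4.4×0.08206×456/7.2
= 22.867 L

22.867 L


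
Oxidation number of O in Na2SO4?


O is usually -2
Oxidation number: -2

-2


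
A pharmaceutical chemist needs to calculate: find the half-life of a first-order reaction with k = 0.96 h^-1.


t½ = ln2/k = 0.693147/(0.96 h^-1)
= 0.7220 h

0.7220 h


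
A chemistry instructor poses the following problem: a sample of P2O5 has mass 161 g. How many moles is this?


M(P2O5) = 141.94 g/mol
n = mass/M = 161/141.94 = 1.1343 mol

1.1343 mol


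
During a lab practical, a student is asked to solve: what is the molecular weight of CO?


M(CO) = 1×12.01 + 1×16.0
= 12.01 + 16.0
= 28.01 g/mol

28.01 g/mol


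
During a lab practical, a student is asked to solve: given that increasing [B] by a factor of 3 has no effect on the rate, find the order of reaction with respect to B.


rate ∝ [B]^n
rate ∝ [B]^0
Order in B: 0

0


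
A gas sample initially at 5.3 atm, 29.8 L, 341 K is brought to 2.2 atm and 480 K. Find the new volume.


P1V1/T1 = P2V2/T2
V2 = P1V1T2/(T1P2)
= 5.3×29.8×480/(341×2.2)
= 101.055 L

101.055 L


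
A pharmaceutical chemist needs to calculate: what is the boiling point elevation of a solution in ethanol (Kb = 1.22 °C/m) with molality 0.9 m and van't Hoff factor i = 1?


ΔTb = Kb × m × i
= 1.22 × 0.9 × 1
= 1.098 °C

1.098 °C


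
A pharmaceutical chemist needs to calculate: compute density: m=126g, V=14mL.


ρ = mass/volume
= 126/14
= 9.0 g/mL

9.0 g/mL


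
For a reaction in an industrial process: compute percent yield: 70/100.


% yield = actual/theoretical × 100
= 70/100 × 100
= 70.0%

70.0%


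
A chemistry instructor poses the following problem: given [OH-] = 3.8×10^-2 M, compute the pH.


pOH = -log10([OH-]) = -log10(3.8×10^-2)
= 2 - log10(3.8) = 1.42
pH = 14 - pOH = 14 - 1.42 = 12.58

12.58


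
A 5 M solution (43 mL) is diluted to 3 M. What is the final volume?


C1V1 = C2V2
5 × 43 = 3 × V2
V2 = 215/3 = 71.67 mL

71.67 mL


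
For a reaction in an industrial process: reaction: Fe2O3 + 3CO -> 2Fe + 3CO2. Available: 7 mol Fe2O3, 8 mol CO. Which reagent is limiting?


Mole ratio available / coefficient:
  Fe2O3: 7/1 = 7.000
  CO: 8/3 = 2.667
Smaller ratio is limiting.

CO


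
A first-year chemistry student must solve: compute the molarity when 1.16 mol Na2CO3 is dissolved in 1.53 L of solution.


M = n/V = 1.16/1.53 = 0.758 mol/L

0.758 M


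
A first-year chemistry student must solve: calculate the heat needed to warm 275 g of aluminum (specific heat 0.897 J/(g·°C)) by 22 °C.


q = mcΔT = 275 × 0.897 × 22
= 5426.85 J

5426.85 J


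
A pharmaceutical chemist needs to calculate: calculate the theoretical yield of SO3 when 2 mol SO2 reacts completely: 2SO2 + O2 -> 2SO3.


Mole ratio SO3:SO2 = 2:2
n(SO3) = 2 × 2/2 = 2.000 mol
mass = 2.000 × 80.07 = 160.14 g

160.14 g


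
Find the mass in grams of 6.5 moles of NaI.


M(NaI) = 149.89 g/mol
mass = n × M = 6.5 × 149.89 = 974.29 g

974.29 g


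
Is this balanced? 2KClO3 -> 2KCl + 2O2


Equation: 2KClO3 -> 2KCl + 2O2
Check atoms: Cl: 2=2, K: 2=2, O: 6≠4
Not balanced

No, not balanced


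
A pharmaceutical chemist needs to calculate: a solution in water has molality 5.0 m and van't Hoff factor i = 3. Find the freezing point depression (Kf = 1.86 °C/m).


ΔTf = Kf × m × i
= 1.86 × 5.0 × 3
= 27.9 °C

27.9 °C


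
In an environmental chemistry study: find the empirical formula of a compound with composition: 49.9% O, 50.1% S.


Assume 100 g sample. Moles of each element:
  O: 49.9/16.0 = 3.119 mol
  S: 50.1/32.07 = 1.562 mol
Divide by smallest (1.562):
  O: 3.119/1.562 = 2.0
  S: 1.562/1.562 = 1.0
Empirical formula: SO2

SO2


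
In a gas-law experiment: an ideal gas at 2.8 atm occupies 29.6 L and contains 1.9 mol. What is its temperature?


PV = nRT  (R = 0.08206 L·atm/(mol·K))
T = PV/(nR) = 2.8×29.6/(1.9×0.08206)
= 82.88/0.155914
= 531.58 K

531.58 K


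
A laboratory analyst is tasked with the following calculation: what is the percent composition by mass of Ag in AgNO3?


M(AgNO3) = 1×107.87 + 1×14.01 + 3×16.0 = 169.88 g/mol
Mass of Ag = 1 × 107.87 = 107.87 g/mol
% Ag = 107.87/169.88 × 100 = 63.50%

63.50%


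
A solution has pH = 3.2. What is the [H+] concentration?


[H+] = 10^(-pH) = 10^(-3.2)
= 6.31×10^-4 M

6.31×10^-4 M


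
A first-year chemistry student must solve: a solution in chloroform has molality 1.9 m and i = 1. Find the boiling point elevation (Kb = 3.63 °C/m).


ΔTb = Kb × m × i
= 3.63 × 1.9 × 1
= 6.897 °C

6.897 °C


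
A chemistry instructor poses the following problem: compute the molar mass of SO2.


M(SO2) = 1×32.07 + 2×16.0
= 32.07 + 32.0
= 64.07 g/mol

64.07 g/mol


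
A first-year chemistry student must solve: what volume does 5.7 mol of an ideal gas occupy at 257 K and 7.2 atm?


PV = nRT  (R = 0.08206 L·atm/(mol·K))
V = nRT/P = 5.7×0.08206×257/7.2
= 16.696 L

16.696 L


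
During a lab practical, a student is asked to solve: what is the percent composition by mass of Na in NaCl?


M(NaCl) = 1×22.99 + 1×35.45 = 58.44 g/mol
Mass of Na = 1 × 22.99 = 22.99 g/mol
% Na = 22.99/58.44 × 100 = 39.34%

39.34%


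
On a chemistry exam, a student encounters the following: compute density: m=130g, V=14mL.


ρ = mass/volume
= 130/14
= 9.286 g/mL

9.286 g/mL


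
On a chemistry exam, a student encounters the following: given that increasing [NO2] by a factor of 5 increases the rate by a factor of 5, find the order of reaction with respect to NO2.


rate ∝ [NO2]^n
5^n = 5 → n = 1
Order in NO2: 1

1


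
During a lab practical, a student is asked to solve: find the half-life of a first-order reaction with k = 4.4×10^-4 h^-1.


t½ = ln2/k = 0.693147/(4.4×10^-4 h^-1)
= 1575 h

1575 h


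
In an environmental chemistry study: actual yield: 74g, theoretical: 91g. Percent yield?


% yield = actual/theoretical × 100
= 74/91 × 100
= 81.32%

81.32%


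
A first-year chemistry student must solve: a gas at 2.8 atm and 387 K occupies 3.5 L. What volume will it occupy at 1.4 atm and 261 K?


P1V1/T1 = P2V2/T2
V2 = P1V1T2/(T1P2)
= 2.8×3.5×261/(387×1.4)
= 4.721 L

4.721 L


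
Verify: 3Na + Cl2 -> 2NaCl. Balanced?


Equation: 3Na + Cl2 -> 2NaCl
Check atoms: Cl: 2=2, Na: 3≠2
Not balanced

No, not balanced


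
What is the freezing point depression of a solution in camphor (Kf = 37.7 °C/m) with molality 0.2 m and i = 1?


ΔTf = Kf × m × i
= 37.7 × 0.2 × 1
= 7.54 °C

7.54 °C


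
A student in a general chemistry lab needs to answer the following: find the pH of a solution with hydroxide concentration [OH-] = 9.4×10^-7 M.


pOH = -log10([OH-]) = -log10(9.4×10^-7)
= 7 - log10(9.4) = 6.03
pH = 14 - pOH = 14 - 6.03 = 7.97

7.97


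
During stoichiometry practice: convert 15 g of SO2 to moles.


M(SO2) = 64.07 g/mol
n = mass/M = 15/64.07 = 0.2341 mol

0.2341 mol


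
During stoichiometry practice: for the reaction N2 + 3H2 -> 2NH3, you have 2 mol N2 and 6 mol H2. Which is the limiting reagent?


Mole ratio available / coefficient:
  N2: 2/1 = 2.000
  H2: 6/3 = 2.000
Smaller ratio is limiting.

neither (stoichiometric); N2 and H2 are fully consumed


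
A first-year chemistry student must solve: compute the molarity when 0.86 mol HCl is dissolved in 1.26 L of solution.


M = n/V = 0.86/1.26 = 0.683 mol/L

0.683 M


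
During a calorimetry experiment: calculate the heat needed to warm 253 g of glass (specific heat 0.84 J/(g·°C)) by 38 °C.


q = mcΔT = 253 × 0.84 × 38
= 8075.76 J

8075.76 J


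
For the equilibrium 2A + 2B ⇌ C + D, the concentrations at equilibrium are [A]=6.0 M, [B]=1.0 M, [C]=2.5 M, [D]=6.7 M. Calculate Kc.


Kc = [C][D]/([A]^2[B]^2)
= (2.5^1 × 6.7^1)/(6.0^2 × 1.0^2)
= 16.75/36
= 0.4653

0.4653


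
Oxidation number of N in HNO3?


(+1) + x + 3(-2) = 0, so x = +5
Oxidation number: +5

+5


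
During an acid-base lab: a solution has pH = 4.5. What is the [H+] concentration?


[H+] = 10^(-pH) = 10^(-4.5)
= 3.16×10^-5 M

3.16×10^-5 M


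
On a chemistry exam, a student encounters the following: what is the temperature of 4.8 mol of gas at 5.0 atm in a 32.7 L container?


PV = nRT  (R = 0.08206 L·atm/(mol·K))
T = PV/(nR) = 5.0×32.7/(4.8×0.08206)
= 163.50/0.393888
= 415.09 K

415.09 K


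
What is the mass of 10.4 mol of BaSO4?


M(BaSO4) = 233.4 g/mol
mass = n × M = 10.4 × 233.4 = 2427.36 g

2427.36 g


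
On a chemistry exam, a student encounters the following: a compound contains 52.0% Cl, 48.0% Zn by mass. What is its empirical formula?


Assume 100 g sample. Moles of each element:
  Cl: 52.0/35.45 = 1.467 mol
  Zn: 48.0/65.38 = 0.734 mol
Divide by smallest (0.734):
  Cl: 1.467/0.734 = 2.0
  Zn: 0.734/0.734 = 1.0
Empirical formula: ZnCl2

ZnCl2


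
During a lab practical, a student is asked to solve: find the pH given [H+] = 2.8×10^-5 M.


pH = -log10([H+]) = -log10(2.8×10^-5)
= 5 - log10(2.8)
= 5 - 0.45
= 4.55

4.55


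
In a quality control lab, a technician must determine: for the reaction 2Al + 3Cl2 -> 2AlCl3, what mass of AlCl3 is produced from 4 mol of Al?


Mole ratio AlCl3:Al = 2:2
n(AlCl3) = 4 × 2/2 = 4.000 mol
mass = 4.000 × 133.33 = 533.32 g

533.32 g


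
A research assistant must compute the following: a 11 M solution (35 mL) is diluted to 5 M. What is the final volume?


C1V1 = C2V2
11 × 35 = 5 × V2
V2 = 385/5 = 77.0 mL

77.0 mL


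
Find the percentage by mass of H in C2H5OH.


M(C2H5OH) = 2×12.01 + 6×1.008 + 1×16.0 = 46.068 g/mol
Mass of H = 6 × 1.008 = 6.048 g/mol
% H = 6.048/46.068 × 100 = 13.13%

13.13%


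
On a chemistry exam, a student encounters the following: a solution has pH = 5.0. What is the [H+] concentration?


[H+] = 10^(-pH) = 10^(-5.0)
= 1.0×10^-5 M

1.0×10^-5 M


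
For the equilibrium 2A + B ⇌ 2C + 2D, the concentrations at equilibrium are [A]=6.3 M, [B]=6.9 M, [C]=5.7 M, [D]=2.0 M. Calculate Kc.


Kc = [C]^2[D]^2/([A]^2[B])
= (5.7^2 × 2.0^2)/(6.3^2 × 6.9^1)
= 129.96/273.861
= 0.4745

0.4745


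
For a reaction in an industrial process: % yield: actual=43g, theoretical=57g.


% yield = actual/theoretical × 100
= 43/57 × 100
= 75.44%

75.44%


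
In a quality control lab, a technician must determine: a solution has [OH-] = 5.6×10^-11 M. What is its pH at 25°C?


pOH = -log10([OH-]) = -log10(5.6×10^-11)
= 11 - log10(5.6) = 10.25
pH = 14 - pOH = 14 - 10.25 = 3.75

3.75


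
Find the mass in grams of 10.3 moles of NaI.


M(NaI) = 149.89 g/mol
mass = n × M = 10.3 × 149.89 = 1543.87 g

1543.87 g


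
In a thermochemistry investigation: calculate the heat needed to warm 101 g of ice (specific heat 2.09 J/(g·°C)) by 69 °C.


q = mcΔT = 101 × 2.09 × 69
= 14565.21 J

14565.21 J


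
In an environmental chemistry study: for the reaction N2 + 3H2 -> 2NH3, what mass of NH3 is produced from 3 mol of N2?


Mole ratio NH3:N2 = 2:1
n(NH3) = 3 × 2/1 = 6.000 mol
mass = 6.000 × 17.03 = 102.18 g

102.18 g


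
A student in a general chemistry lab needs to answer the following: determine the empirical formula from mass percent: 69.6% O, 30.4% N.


Assume 100 g sample. Moles of each element:
  O: 69.6/16.0 = 4.35 mol
  N: 30.4/14.01 = 2.17 mol
Divide by smallest (2.17):
  O: 4.35/2.17 = 2.0
  N: 2.17/2.17 = 1.0
Empirical formula: NO2

NO2


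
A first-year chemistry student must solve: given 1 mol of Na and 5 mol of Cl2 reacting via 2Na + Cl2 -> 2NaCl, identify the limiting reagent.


Mole ratio available / coefficient:
  Na: 1/2 = 0.500
  Cl2: 5/1 = 5.000
Smaller ratio is limiting.

Na


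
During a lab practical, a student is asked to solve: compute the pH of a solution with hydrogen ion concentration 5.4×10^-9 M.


pH = -log10([H+]) = -log10(5.4×10^-9)
= 9 - log10(5.4)
= 9 - 0.73
= 8.27

8.27


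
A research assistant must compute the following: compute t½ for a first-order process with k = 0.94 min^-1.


t½ = ln2/k = 0.693147/(0.94 min^-1)
= 0.7374 min

0.7374 min


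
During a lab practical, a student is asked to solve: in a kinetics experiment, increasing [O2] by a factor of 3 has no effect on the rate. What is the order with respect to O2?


rate ∝ [O2]^n
rate ∝ [O2]^0
Order in O2: 0

0


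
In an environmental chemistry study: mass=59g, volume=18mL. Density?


ρ = mass/volume
= 59/18
= 3.278 g/mL

3.278 g/mL


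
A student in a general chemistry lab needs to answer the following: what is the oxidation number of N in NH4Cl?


x + 4(+1) + (-1) = 0, so x = -3
Oxidation number: -3

-3


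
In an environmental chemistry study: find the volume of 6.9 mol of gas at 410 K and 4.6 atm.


PV = nRT  (R = 0.08206 L·atm/(mol·K))
V = nRT/P = 6.9×0.08206×410/4.6
= 50.467 L

50.467 L


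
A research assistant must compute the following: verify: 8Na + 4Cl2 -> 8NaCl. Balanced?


Equation: 8Na + 4Cl2 -> 8NaCl
Check atoms: Cl: 8=8, Na: 8=8
Balanced

Yes, balanced


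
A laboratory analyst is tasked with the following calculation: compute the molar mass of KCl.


M(KCl) = 1×39.1 + 1×35.45
= 39.1 + 35.45
= 74.55 g/mol

74.55 g/mol


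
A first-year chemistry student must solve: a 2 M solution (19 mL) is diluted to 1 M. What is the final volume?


C1V1 = C2V2
2 × 19 = 1 × V2
V2 = 38/1 = 38.0 mL

38.0 mL


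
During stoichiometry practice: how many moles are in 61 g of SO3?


M(SO3) = 80.07 g/mol
n = mass/M = 61/80.07 = 0.7618 mol

0.7618 mol


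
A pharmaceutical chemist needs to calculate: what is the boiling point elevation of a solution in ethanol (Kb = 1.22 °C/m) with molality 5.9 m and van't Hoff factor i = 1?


ΔTb = Kb × m × i
= 1.22 × 5.9 × 1
= 7.198 °C

7.198 °C


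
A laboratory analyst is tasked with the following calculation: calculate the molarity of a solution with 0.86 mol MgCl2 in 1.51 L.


M = n/V = 0.86/1.51 = 0.570 mol/L

0.570 M


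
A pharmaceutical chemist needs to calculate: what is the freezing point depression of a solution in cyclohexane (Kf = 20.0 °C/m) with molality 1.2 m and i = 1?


ΔTf = Kf × m × i
= 20.0 × 1.2 × 1
= 24.0 °C

24.0 °C


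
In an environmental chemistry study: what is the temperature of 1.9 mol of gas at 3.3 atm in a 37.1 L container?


PV = nRT  (R = 0.08206 L·atm/(mol·K))
T = PV/(nR) = 3.3×37.1/(1.9×0.08206)
= 122.43/0.155914
= 785.24 K

785.24 K


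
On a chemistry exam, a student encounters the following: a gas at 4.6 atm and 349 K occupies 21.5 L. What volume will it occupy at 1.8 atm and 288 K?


P1V1/T1 = P2V2/T2
V2 = P1V1T2/(T1P2)
= 4.6×21.5×288/(349×1.8)
= 45.341 L

45.341 L


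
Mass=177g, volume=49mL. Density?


ρ = mass/volume
= 177/49
= 3.612 g/mL

3.612 g/mL


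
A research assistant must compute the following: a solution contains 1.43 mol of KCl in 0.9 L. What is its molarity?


M = n/V = 1.43/0.9 = 1.589 mol/L

1.589 M


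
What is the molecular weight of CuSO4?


M(CuSO4) = 1×63.55 + 1×32.07 + 4×16.0
= 63.55 + 32.07 + 64.0
= 159.62 g/mol

159.62 g/mol


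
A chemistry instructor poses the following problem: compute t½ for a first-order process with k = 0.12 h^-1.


t½ = ln2/k = 0.693147/(0.12 h^-1)
= 5.776 h

5.776 h


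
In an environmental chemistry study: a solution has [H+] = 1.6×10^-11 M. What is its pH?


pH = -log10([H+]) = -log10(1.6×10^-11)
= 11 - log10(1.6)
= 11 - 0.2
= 10.8

10.8


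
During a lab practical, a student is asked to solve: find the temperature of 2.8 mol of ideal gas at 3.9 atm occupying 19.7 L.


PV = nRT  (R = 0.08206 L·atm/(mol·K))
T = PV/(nR) = 3.9×19.7/(2.8×0.08206)
= 76.83/0.229768
= 334.38 K

334.38 K


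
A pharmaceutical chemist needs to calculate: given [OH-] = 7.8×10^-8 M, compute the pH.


pOH = -log10([OH-]) = -log10(7.8×10^-8)
= 8 - log10(7.8) = 7.11
pH = 14 - pOH = 14 - 7.11 = 6.89

6.89


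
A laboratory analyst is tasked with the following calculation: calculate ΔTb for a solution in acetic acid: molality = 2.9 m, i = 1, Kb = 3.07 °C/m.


ΔTb = Kb × m × i
= 3.07 × 2.9 × 1
= 8.903 °C

8.903 °C


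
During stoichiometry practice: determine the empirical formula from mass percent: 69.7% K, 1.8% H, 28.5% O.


Assume 100 g sample. Moles of each element:
  K: 69.7/39.1 = 1.783 mol
  H: 1.8/1.008 = 1.786 mol
  O: 28.5/16.0 = 1.781 mol
Divide by smallest (1.781):
  K: 1.783/1.781 = 1.0
  H: 1.786/1.781 = 1.0
  O: 1.781/1.781 = 1.0
Empirical formula: KOH

KOH


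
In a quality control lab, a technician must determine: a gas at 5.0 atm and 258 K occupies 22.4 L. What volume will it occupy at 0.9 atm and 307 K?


P1V1/T1 = P2V2/T2
V2 = P1V1T2/(T1P2)
= 5.0×22.4×307/(258×0.9)
= 148.079 L

148.079 L


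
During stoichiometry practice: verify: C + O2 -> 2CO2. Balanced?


Equation: C + O2 -> 2CO2
Check atoms: C: 1≠2, O: 2≠4
Not balanced

No, not balanced


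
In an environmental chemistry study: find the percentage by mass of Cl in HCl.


M(HCl) = 1×1.008 + 1×35.45 = 36.458 g/mol
Mass of Cl = 1 × 35.45 = 35.45 g/mol
% Cl = 35.45/36.458 × 100 = 97.24%

97.24%


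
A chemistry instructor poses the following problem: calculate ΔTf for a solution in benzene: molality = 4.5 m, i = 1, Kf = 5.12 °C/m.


ΔTf = Kf × m × i
= 5.12 × 4.5 × 1
= 23.04 °C

23.04 °C


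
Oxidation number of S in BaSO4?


(+2) + x + 4(-2) = 0, so x = +6
Oxidation number: +6

+6


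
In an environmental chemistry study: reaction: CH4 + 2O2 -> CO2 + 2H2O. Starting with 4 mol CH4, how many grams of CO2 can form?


Mole ratio CO2:CH4 = 1:1
n(CO2) = 4 × 1/1 = 4.000 mol
mass = 4.000 × 44.01 = 176.04 g

176.04 g


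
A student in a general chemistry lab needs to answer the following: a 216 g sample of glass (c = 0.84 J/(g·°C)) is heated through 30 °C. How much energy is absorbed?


q = mcΔT = 216 × 0.84 × 30
= 5443.20 J

5443.20 J


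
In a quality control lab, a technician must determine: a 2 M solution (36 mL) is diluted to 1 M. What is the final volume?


C1V1 = C2V2
2 × 36 = 1 × V2
V2 = 72/1 = 72.0 mL

72.0 mL


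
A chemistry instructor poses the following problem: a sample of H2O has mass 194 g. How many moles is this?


M(H2O) = 18.02 g/mol
n = mass/M = 194/18.02 = 10.7658 mol

10.7658 mol


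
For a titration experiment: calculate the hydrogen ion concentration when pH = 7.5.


[H+] = 10^(-pH) = 10^(-7.5)
= 3.16×10^-8 M

3.16×10^-8 M


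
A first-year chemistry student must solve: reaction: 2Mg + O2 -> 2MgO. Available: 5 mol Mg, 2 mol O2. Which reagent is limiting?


Mole ratio available / coefficient:
  Mg: 5/2 = 2.500
  O2: 2/1 = 2.000
Smaller ratio is limiting.

O2


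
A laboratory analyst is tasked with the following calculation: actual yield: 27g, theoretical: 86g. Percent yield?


% yield = actual/theoretical × 100
= 27/86 × 100
= 31.4%

31.4%


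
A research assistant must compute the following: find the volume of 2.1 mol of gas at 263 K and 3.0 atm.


PV = nRT  (R = 0.08206 L·atm/(mol·K))
V = nRT/P = 2.1×0.08206×263/3.0
= 15.107 L

15.107 L


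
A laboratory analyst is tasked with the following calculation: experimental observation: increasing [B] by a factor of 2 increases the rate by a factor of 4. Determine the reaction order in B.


rate ∝ [B]^n
2^n = 4 → n = 2
Order in B: 2

2


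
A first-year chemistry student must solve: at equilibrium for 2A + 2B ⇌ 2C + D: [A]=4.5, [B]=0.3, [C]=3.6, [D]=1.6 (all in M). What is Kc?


Kc = [C]^2[D]/([A]^2[B]^2)
= (3.6^2 × 1.6^1)/(4.5^2 × 0.3^2)
= 20.736/1.8225
= 11.38

11.38


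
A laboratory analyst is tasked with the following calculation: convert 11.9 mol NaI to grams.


M(NaI) = 149.89 g/mol
mass = n × M = 11.9 × 149.89 = 1783.69 g

1783.69 g


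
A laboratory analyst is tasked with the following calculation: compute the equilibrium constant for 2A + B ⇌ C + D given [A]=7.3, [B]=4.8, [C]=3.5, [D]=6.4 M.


Kc = [C][D]/([A]^2[B])
= (3.5^1 × 6.4^1)/(7.3^2 × 4.8^1)
= 22.4/255.792
= 0.08757

0.08757


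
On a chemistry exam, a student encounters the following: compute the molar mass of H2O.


M(H2O) = 2×1.008 + 1×16.0
= 2.02 + 16.0
= 18.02 g/mol

18.02 g/mol


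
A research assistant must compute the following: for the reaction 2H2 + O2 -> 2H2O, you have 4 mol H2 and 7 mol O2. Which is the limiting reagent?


Mole ratio available / coefficient:
  H2: 4/2 = 2.000
  O2: 7/1 = 7.000
Smaller ratio is limiting.

H2


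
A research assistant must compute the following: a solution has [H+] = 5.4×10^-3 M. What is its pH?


pH = -log10([H+]) = -log10(5.4×10^-3)
= 3 - log10(5.4)
= 3 - 0.73
= 2.27

2.27


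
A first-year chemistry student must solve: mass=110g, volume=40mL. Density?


ρ = mass/volume
= 110/40
= 2.75 g/mL

2.75 g/mL


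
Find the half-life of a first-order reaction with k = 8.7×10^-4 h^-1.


t½ = ln2/k = 0.693147/(8.7×10^-4 h^-1)
= 796.7 h

796.7 h


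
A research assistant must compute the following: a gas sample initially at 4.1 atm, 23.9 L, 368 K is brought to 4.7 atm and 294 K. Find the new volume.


P1V1/T1 = P2V2/T2
V2 = P1V1T2/(T1P2)
= 4.1×23.9×294/(368×4.7)
= 16.656 L

16.656 L


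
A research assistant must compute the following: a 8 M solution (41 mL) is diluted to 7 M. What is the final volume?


C1V1 = C2V2
8 × 41 = 7 × V2
V2 = 328/7 = 46.86 mL

46.86 mL


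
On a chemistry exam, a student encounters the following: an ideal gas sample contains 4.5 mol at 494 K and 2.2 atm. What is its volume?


PV = nRT  (R = 0.08206 L·atm/(mol·K))
V = nRT/P = 4.5×0.08206×494/2.2
= 82.918 L

82.918 L


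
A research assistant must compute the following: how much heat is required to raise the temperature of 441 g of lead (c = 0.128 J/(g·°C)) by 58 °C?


q = mcΔT = 441 × 0.128 × 58
= 3273.98 J

3273.98 J


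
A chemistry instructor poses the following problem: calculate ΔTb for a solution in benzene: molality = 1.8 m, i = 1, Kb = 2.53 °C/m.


ΔTb = Kb × m × i
= 2.53 × 1.8 × 1
= 4.554 °C

4.554 °C


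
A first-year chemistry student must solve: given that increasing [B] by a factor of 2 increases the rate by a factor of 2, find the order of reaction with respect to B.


rate ∝ [B]^n
2^n = 2 → n = 1
Order in B: 1

1


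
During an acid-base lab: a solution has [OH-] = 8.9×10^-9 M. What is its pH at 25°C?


pOH = -log10([OH-]) = -log10(8.9×10^-9)
= 9 - log10(8.9) = 8.05
pH = 14 - pOH = 14 - 8.05 = 5.95

5.95


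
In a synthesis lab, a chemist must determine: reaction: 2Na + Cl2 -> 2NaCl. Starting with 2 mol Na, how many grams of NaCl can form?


Mole ratio NaCl:Na = 2:2
n(NaCl) = 2 × 2/2 = 2.000 mol
mass = 2.000 × 58.44 = 116.88 g

116.88 g


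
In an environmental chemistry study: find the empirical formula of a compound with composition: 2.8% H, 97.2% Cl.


Assume 100 g sample. Moles of each element:
  H: 2.8/1.008 = 2.778 mol
  Cl: 97.2/35.45 = 2.742 mol
Divide by smallest (2.742):
  H: 2.778/2.742 = 1.01
  Cl: 2.742/2.742 = 1.0
Empirical formula: HCl

HCl


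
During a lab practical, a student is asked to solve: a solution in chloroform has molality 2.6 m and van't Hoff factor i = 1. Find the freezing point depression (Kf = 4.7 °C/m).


ΔTf = Kf × m × i
= 4.7 × 2.6 × 1
= 12.22 °C

12.22 °C


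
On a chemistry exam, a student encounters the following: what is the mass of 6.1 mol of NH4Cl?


M(NH4Cl) = 53.49 g/mol
mass = n × M = 6.1 × 53.49 = 326.29 g

326.29 g


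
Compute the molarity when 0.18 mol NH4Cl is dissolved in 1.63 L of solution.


M = n/V = 0.18/1.63 = 0.110 mol/L

0.110 M


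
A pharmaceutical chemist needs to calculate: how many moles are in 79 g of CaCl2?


M(CaCl2) = 110.98 g/mol
n = mass/M = 79/110.98 = 0.7118 mol

0.7118 mol


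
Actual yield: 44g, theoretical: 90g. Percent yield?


% yield = actual/theoretical × 100
= 44/90 × 100
= 48.89%

48.89%


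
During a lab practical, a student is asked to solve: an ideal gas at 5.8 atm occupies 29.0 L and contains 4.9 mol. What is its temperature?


PV = nRT  (R = 0.08206 L·atm/(mol·K))
T = PV/(nR) = 5.8×29.0/(4.9×0.08206)
= 168.20/0.402094
= 418.31 K

418.31 K


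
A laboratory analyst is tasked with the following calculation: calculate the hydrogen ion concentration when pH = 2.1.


[H+] = 10^(-pH) = 10^(-2.1)
= 7.94×10^-3 M

7.94×10^-3 M


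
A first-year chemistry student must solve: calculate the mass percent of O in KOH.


M(KOH) = 1×39.1 + 1×16.0 + 1×1.008 = 56.108 g/mol
Mass of O = 1 × 16.0 = 16.00 g/mol
% O = 16.00/56.108 × 100 = 28.52%

28.52%


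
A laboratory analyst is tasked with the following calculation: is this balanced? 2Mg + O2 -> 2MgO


Equation: 2Mg + O2 -> 2MgO
Check atoms: Mg: 2=2, O: 2=2
Balanced

Yes, balanced


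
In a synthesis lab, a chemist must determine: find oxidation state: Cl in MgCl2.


halide: -1
Oxidation number: -1

-1


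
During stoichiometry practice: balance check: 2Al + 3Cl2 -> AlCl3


Equation: 2Al + 3Cl2 -> AlCl3
Check atoms: Al: 2≠1, Cl: 6≠3
Not balanced

No, not balanced


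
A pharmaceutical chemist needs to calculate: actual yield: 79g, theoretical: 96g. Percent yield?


% yield = actual/theoretical × 100
= 79/96 × 100
= 82.29%

82.29%


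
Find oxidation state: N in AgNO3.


(+1) + x + 3(-2) = 0, so x = +5
Oxidation number: +5

+5


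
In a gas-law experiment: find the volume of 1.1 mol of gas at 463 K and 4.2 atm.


PV = nRT  (R = 0.08206 L·atm/(mol·K))
V = nRT/P = 1.1×0.08206×463/4.2
= 9.951 L

9.951 L


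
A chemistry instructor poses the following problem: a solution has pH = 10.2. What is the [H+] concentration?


[H+] = 10^(-pH) = 10^(-10.2)
= 6.31×10^-11 M

6.31×10^-11 M


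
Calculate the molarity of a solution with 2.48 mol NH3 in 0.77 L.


M = n/V = 2.48/0.77 = 3.221 mol/L

3.221 M


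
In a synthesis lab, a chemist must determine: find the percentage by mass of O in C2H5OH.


M(C2H5OH) = 2×12.01 + 6×1.008 + 1×16.0 = 46.068 g/mol
Mass of O = 1 × 16.0 = 16.00 g/mol
% O = 16.00/46.068 × 100 = 34.73%

34.73%


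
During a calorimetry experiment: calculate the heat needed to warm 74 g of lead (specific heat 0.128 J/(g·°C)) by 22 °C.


q = mcΔT = 74 × 0.128 × 22
= 208.38 J

208.38 J


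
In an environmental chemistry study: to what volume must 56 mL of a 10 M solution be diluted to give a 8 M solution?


C1V1 = C2V2
10 × 56 = 8 × V2
V2 = 560/8 = 70.0 mL

70.0 mL


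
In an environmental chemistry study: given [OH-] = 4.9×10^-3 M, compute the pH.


pOH = -log10([OH-]) = -log10(4.9×10^-3)
= 3 - log10(4.9) = 2.31
pH = 14 - pOH = 14 - 2.31 = 11.69

11.69


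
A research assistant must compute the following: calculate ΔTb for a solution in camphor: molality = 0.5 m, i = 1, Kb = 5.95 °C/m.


ΔTb = Kb × m × i
= 5.95 × 0.5 × 1
= 2.975 °C

2.975 °C


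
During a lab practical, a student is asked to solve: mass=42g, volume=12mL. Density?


ρ = mass/volume
= 42/12
= 3.5 g/mL

3.5 g/mL


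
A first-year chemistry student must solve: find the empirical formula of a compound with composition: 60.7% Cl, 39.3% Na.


Assume 100 g sample. Moles of each element:
  Cl: 60.7/35.45 = 1.712 mol
  Na: 39.3/22.99 = 1.709 mol
Divide by smallest (1.709):
  Cl: 1.712/1.709 = 1.0
  Na: 1.709/1.709 = 1.0
Empirical formula: NaCl

NaCl


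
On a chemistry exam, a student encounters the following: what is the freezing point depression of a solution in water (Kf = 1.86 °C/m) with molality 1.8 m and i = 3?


ΔTf = Kf × m × i
= 1.86 × 1.8 × 3
= 10.044 °C

10.044 °C


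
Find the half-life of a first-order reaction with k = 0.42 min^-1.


t½ = ln2/k = 0.693147/(0.42 min^-1)
= 1.650 min

1.650 min


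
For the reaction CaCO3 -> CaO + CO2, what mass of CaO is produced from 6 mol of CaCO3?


Mole ratio CaO:CaCO3 = 1:1
n(CaO) = 6 × 1/1 = 6.000 mol
mass = 6.000 × 56.08 = 336.48 g

336.48 g


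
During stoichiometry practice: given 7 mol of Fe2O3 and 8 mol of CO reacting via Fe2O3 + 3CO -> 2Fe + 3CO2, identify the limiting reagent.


Mole ratio available / coefficient:
  Fe2O3: 7/1 = 7.000
  CO: 8/3 = 2.667
Smaller ratio is limiting.

CO


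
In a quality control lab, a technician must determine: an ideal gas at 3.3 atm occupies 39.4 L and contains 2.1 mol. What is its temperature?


PV = nRT  (R = 0.08206 L·atm/(mol·K))
T = PV/(nR) = 3.3×39.4/(2.1×0.08206)
= 130.02/0.172326
= 754.50 K

754.50 K


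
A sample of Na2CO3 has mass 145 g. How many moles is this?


M(Na2CO3) = 105.99 g/mol
n = mass/M = 145/105.99 = 1.3681 mol

1.3681 mol


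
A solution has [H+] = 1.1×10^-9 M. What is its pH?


pH = -log10([H+]) = -log10(1.1×10^-9)
= 9 - log10(1.1)
= 9 - 0.04
= 8.96

8.96


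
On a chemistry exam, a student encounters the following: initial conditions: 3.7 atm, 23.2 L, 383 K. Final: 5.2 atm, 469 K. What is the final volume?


P1V1/T1 = P2V2/T2
V2 = P1V1T2/(T1P2)
= 3.7×23.2×469/(383×5.2)
= 20.214 L

20.214 L


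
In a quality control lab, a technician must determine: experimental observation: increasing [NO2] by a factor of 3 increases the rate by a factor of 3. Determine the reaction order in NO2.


rate ∝ [NO2]^n
3^n = 3 → n = 1
Order in NO2: 1

1


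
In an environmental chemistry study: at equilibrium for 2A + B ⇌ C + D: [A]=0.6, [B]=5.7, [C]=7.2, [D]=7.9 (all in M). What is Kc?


Kc = [C][D]/([A]^2[B])
= (7.2^1 × 7.9^1)/(0.6^2 × 5.7^1)
= 56.88/2.052
= 27.72

27.72


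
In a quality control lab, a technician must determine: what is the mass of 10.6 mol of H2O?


M(H2O) = 18.02 g/mol
mass = n × M = 10.6 × 18.02 = 191.01 g

191.01 g


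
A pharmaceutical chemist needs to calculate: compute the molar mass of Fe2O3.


M(Fe2O3) = 2×55.85 + 3×16.0
= 111.7 + 48.0
= 159.7 g/mol

159.7 g/mol


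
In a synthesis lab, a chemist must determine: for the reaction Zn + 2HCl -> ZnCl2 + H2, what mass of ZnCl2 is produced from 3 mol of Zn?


Mole ratio ZnCl2:Zn = 1:1
n(ZnCl2) = 3 × 1/1 = 3.000 mol
mass = 3.000 × 136.28 = 408.84 g

408.84 g


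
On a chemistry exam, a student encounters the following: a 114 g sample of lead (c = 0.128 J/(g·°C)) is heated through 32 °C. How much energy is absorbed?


q = mcΔT = 114 × 0.128 × 32
= 466.94 J

466.94 J


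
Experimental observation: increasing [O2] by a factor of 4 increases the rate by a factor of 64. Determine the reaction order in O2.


rate ∝ [O2]^n
4^n = 64 → n = 3
Order in O2: 3

3


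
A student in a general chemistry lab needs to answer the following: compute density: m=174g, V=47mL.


ρ = mass/volume
= 174/47
= 3.702 g/mL

3.702 g/mL


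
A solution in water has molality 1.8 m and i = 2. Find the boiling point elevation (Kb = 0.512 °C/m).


ΔTb = Kb × m × i
= 0.512 × 1.8 × 2
= 1.8432 °C

1.8432 °C


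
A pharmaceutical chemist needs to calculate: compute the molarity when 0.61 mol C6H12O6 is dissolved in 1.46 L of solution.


M = n/V = 0.61/1.46 = 0.418 mol/L

0.418 M


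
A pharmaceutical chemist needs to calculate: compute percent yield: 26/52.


% yield = actual/theoretical × 100
= 26/52 × 100
= 50.0%

50.0%


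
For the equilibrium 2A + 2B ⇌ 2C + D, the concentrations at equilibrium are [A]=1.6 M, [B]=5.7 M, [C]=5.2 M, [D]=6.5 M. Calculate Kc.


Kc = [C]^2[D]/([A]^2[B]^2)
= (5.2^2 × 6.5^1)/(1.6^2 × 5.7^2)
= 175.76/83.1744
= 2.113

2.113


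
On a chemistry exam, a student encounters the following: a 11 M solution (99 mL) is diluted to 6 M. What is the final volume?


C1V1 = C2V2
11 × 99 = 6 × V2
V2 = 1089/6 = 181.5 mL

181.5 mL


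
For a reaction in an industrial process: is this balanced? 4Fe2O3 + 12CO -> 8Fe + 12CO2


Equation: 4Fe2O3 + 12CO -> 8Fe + 12CO2
Check atoms: C: 12=12, Fe: 8=8, O: 24=24
Balanced

Yes, balanced


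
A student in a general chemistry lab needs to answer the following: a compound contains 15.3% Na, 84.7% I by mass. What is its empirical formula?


Assume 100 g sample. Moles of each element:
  Na: 15.3/22.99 = 0.666 mol
  I: 84.7/126.9 = 0.667 mol
Divide by smallest (0.666):
  Na: 0.666/0.666 = 1.0
  I: 0.667/0.666 = 1.0
Empirical formula: NaI

NaI


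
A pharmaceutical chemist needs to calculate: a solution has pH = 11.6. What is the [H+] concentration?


[H+] = 10^(-pH) = 10^(-11.6)
= 2.51×10^-12 M

2.51×10^-12 M
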